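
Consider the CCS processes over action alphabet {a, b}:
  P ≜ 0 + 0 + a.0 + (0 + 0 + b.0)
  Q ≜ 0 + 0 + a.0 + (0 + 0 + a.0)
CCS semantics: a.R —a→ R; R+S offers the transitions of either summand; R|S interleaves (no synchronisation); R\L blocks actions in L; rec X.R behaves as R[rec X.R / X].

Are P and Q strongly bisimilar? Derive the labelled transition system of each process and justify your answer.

Reachable graph of P (2 states):
  p0 = 0 + 0 + a.0 + (0 + 0 + b.0) has moves ··a··> p1, ··b··> p1
  p1 = 0 has moves deadlocked
Reachable graph of Q (2 states):
  q0 = 0 + 0 + a.0 + (0 + 0 + a.0) has moves ··a··> q1
  q1 = 0 has moves deadlocked
Coarsest stable partition (strong bisimilarity classes):
  B0 = {p0}
  B1 = {p1, q1}
  B2 = {q0}
p0 ∈ B0, q0 ∈ B2 → different blocks

P ≁ Q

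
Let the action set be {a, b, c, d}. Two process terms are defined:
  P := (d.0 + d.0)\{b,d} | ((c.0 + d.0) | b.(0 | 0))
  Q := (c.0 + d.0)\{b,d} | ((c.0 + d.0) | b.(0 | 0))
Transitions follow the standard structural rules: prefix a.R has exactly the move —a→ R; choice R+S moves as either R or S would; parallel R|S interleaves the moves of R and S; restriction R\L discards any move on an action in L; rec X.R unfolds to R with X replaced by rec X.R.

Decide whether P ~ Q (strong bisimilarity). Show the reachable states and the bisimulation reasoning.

P's transition system — 4 states:
  p0 = (d.0 + d.0)\{b,d} | ((c.0 + d.0) | b.(0 | 0)) :: --b--▸ p1, --c--▸ p2, --d--▸ p2
  p1 = (d.0 + d.0)\{b,d} | ((c.0 + d.0) | (0 | 0)) :: --c--▸ p3, --d--▸ p3
  p2 = (d.0 + d.0)\{b,d} | (0 | b.(0 | 0)) :: --b--▸ p3
  p3 = (d.0 + d.0)\{b,d} | (0 | (0 | 0)) :: ·
Q's transition system — 8 states:
  q0 = (c.0 + d.0)\{b,d} | ((c.0 + d.0) | b.(0 | 0)) :: --b--▸ q1, --c--▸ q2, --c--▸ q3, --d--▸ q2
  q1 = (c.0 + d.0)\{b,d} | ((c.0 + d.0) | (0 | 0)) :: --c--▸ q4, --c--▸ q5, --d--▸ q4
  q2 = (c.0 + d.0)\{b,d} | (0 | b.(0 | 0)) :: --b--▸ q4, --c--▸ q6
  q3 = 0\{b,d} | ((c.0 + d.0) | b.(0 | 0)) :: --b--▸ q5, --c--▸ q6, --d--▸ q6
  q4 = (c.0 + d.0)\{b,d} | (0 | (0 | 0)) :: --c--▸ q7
  q5 = 0\{b,d} | ((c.0 + d.0) | (0 | 0)) :: --c--▸ q7, --d--▸ q7
  q6 = 0\{b,d} | (0 | b.(0 | 0)) :: --b--▸ q7
  q7 = 0\{b,d} | (0 | (0 | 0)) :: ·
Bisimilarity quotient blocks:
  B0 = {p0, q3}
  B1 = {p1, q5}
  B2 = {p3, q7}
  B3 = {p2, q6}
  B4 = {q0}
  B5 = {q2}
  B6 = {q4}
  B7 = {q1}
p0 ∈ B0, q0 ∈ B4 → different blocks

NO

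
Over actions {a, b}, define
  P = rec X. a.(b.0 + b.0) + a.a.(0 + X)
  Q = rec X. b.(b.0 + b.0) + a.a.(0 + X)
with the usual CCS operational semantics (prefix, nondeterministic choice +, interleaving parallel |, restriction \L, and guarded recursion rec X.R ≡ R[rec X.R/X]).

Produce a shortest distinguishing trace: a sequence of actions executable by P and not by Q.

P's transition system — 5 states:
  u0 = rec X. a.(b.0 + b.0) + a.a.(0 + X) → ··a··> u1, ··a··> u2
  u1 = a.(0 + (rec X. a.(b.0 + b.0) + a.a.(0 + X))) → ··a··> u3
  u2 = b.0 + b.0 → ··b··> u4
  u3 = 0 + (rec X. a.(b.0 + b.0) + a.a.(0 + X)) → ··a··> u1, ··a··> u2
  u4 = 0 → ∅
Q's transition system — 5 states:
  v0 = rec X. b.(b.0 + b.0) + a.a.(0 + X) → ··a··> v1, ··b··> v2
  v1 = a.(0 + (rec X. b.(b.0 + b.0) + a.a.(0 + X))) → ··a··> v3
  v2 = b.0 + b.0 → ··b··> v4
  v3 = 0 + (rec X. b.(b.0 + b.0) + a.a.(0 + X)) → ··a··> v1, ··b··> v2
  v4 = 0 → ∅
Trace ⟨ab⟩ through P, begin at {u0}:
  [1] a ⇒ {u1, u2}
  [2] b ⇒ {u4}
  P completes σ.
Trace ⟨ab⟩ through Q, begin at {v0}:
  [1] a ⇒ {v1}
  [2] b ⇒ no successor for Q

ab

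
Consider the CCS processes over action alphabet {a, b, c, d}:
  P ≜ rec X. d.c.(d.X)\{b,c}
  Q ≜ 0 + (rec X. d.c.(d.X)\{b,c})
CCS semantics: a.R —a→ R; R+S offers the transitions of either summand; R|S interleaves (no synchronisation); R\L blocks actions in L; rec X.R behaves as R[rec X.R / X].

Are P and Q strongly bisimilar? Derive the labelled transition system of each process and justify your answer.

YES

Reachable graph of P (5 states):
  m0 = rec X. d.c.(d.X)\{b,c} ⊢ —d→ m1
  m1 = c.(d.(rec X. d.c.(d.X)\{b,c}))\{b,c} ⊢ —c→ m2
  m2 = (d.(rec X. d.c.(d.X)\{b,c}))\{b,c} ⊢ —d→ m3
  m3 = (rec X. d.c.(d.X)\{b,c})\{b,c} ⊢ —d→ m4
  m4 = (c.(d.(rec X. d.c.(d.X)\{b,c}))\{b,c})\{b,c} ⊢ ·
Reachable graph of Q (5 states):
  n0 = 0 + (rec X. d.c.(d.X)\{b,c}) ⊢ —d→ n1
  n1 = c.(d.(rec X. d.c.(d.X)\{b,c}))\{b,c} ⊢ —c→ n2
  n2 = (d.(rec X. d.c.(d.X)\{b,c}))\{b,c} ⊢ —d→ n3
  n3 = (rec X. d.c.(d.X)\{b,c})\{b,c} ⊢ —d→ n4
  n4 = (c.(d.(rec X. d.c.(d.X)\{b,c}))\{b,c})\{b,c} ⊢ ·
Coarsest stable partition (strong bisimilarity classes):
  B0 = {m0, n0}
  B1 = {m1, n1}
  B2 = {m2, n2}
  B3 = {m3, n3}
  B4 = {m4, n4}
m0 ∈ B0, n0 ∈ B0 → same block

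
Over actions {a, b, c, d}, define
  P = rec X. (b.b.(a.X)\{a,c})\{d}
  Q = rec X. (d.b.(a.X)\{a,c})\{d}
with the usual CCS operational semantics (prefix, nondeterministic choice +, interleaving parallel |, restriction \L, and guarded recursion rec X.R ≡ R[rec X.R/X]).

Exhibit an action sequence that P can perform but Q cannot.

b

P's transition system — 3 states:
  p0 = rec X. (b.b.(a.X)\{a,c})\{d} :: —b→ p1
  p1 = (b.(a.(rec X. (b.b.(a.X)\{a,c})\{d}))\{a,c})\{d} :: —b→ p2
  p2 = (a.(rec X. (b.b.(a.X)\{a,c})\{d}))\{a,c}\{d} :: stopped
Q's transition system — 1 states:
  q0 = rec X. (d.b.(a.X)\{a,c})\{d} :: stopped
Run σ = ⟨b⟩ on P: start {p0}
  [1] b ⇒ {p1}
  — P admits the full trace.
Run σ = ⟨b⟩ on Q: start {q0}
  [1] b ⇒ no successor for Q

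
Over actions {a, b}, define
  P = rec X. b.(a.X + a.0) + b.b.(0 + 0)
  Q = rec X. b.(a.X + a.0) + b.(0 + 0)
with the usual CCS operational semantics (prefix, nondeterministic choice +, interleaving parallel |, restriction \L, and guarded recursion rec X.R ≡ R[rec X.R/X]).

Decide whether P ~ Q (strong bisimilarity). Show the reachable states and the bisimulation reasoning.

not bisimilar

LTS(P): 5 reachable states
  u0 = rec X. b.(a.X + a.0) + b.b.(0 + 0) → =b=> u1, =b=> u2
  u1 = a.(rec X. b.(a.X + a.0) + b.b.(0 + 0)) + a.0 → =a=> u0, =a=> u3
  u2 = b.(0 + 0) → =b=> u4
  u3 = 0 → ∅
  u4 = 0 + 0 → ∅
LTS(Q): 4 reachable states
  v0 = rec X. b.(a.X + a.0) + b.(0 + 0) → =b=> v1, =b=> v2
  v1 = 0 + 0 → ∅
  v2 = a.(rec X. b.(a.X + a.0) + b.(0 + 0)) + a.0 → =a=> v0, =a=> v3
  v3 = 0 → ∅
Partition-refinement fixed point:
  B0 = {u0}
  B1 = {u2}
  B2 = {u3, u4, v1, v3}
  B3 = {u1}
  B4 = {v0}
  B5 = {v2}
u0 ∈ B0, v0 ∈ B4 → different blocks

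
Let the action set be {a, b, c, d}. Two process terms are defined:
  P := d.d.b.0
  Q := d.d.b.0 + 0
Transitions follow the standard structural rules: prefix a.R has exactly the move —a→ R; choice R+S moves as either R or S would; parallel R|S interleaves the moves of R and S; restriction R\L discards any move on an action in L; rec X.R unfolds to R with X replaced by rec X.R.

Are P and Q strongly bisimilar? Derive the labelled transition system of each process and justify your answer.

Reachable graph of P (4 states):
  u0 = d.d.b.0 → =d=> u1
  u1 = d.b.0 → =d=> u2
  u2 = b.0 → =b=> u3
  u3 = 0 → ·
Reachable graph of Q (4 states):
  v0 = d.d.b.0 + 0 → =d=> v1
  v1 = d.b.0 → =d=> v2
  v2 = b.0 → =b=> v3
  v3 = 0 → ·
Coarsest stable partition (strong bisimilarity classes):
  B0 = {u0, v0}
  B1 = {u1, v1}
  B2 = {u2, v2}
  B3 = {u3, v3}
u0 ∈ B0, v0 ∈ B0 → same block

YES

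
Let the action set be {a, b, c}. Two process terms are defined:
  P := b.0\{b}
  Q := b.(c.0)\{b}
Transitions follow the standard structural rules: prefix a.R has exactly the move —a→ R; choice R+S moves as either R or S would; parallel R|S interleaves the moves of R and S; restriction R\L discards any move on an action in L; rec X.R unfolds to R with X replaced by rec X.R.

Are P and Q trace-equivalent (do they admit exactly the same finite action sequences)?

NO — witness ⟨bc⟩

LTS(P): 2 reachable states
  s0 = b.0\{b} → --b--▸ s1
  s1 = 0\{b} → (no moves)
LTS(Q): 3 reachable states
  t0 = b.(c.0)\{b} → --b--▸ t1
  t1 = (c.0)\{b} → --c--▸ t2
  t2 = 0\{b} → (no moves)
Run σ = ⟨bc⟩ on Q: start {t0}
  after b @ step 1: {t1}
  after c @ step 2: {t2}
  Q completes σ.
Run σ = ⟨bc⟩ on P: start {s0}
  after b @ step 1: {s1}
  after c @ step 2: ∅ (P stuck)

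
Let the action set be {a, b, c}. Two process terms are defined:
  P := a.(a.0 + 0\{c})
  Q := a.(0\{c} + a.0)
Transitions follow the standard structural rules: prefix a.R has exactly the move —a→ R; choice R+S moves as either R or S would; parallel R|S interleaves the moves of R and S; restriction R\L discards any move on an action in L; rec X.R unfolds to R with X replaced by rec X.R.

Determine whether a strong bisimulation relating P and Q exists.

P's transition system — 3 states:
  u0 = a.(a.0 + 0\{c}) → —a→ u1
  u1 = a.0 + 0\{c} → —a→ u2
  u2 = 0 → (no moves)
Q's transition system — 3 states:
  v0 = a.(0\{c} + a.0) → —a→ v1
  v1 = 0\{c} + a.0 → —a→ v2
  v2 = 0 → (no moves)
Partition-refinement fixed point:
  B0 = {u0, v0}
  B1 = {u1, v1}
  B2 = {u2, v2}
u0 ∈ B0, v0 ∈ B0 → same block

YES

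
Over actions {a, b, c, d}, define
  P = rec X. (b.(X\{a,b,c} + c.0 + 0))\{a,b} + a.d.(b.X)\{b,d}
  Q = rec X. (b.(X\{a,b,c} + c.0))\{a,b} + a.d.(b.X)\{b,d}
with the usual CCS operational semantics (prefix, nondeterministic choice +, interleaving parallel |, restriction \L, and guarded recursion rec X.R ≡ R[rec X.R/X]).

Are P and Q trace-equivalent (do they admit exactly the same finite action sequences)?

P's transition system — 3 states:
  u0 = rec X. (b.(X\{a,b,c} + c.0 + 0))\{a,b} + a.d.(b.X)\{b,d} → =a=> u1
  u1 = d.(b.(rec X. (b.(X\{a,b,c} + c.0 + 0))\{a,b} + a.d.(b.X)\{b,d}))\{b,d} → =d=> u2
  u2 = (b.(rec X. (b.(X\{a,b,c} + c.0 + 0))\{a,b} + a.d.(b.X)\{b,d}))\{b,d} → (no moves)
Q's transition system — 3 states:
  v0 = rec X. (b.(X\{a,b,c} + c.0))\{a,b} + a.d.(b.X)\{b,d} → =a=> v1
  v1 = d.(b.(rec X. (b.(X\{a,b,c} + c.0))\{a,b} + a.d.(b.X)\{b,d}))\{b,d} → =d=> v2
  v2 = (b.(rec X. (b.(X\{a,b,c} + c.0))\{a,b} + a.d.(b.X)\{b,d}))\{b,d} → (no moves)
Partition-refinement fixed point:
  B0 = {u0, v0}
  B1 = {u1, v1}
  B2 = {u2, v2}
u0 ∈ B0, v0 ∈ B0 → same block
Bisimilar ⇒ trace-equivalent.

YES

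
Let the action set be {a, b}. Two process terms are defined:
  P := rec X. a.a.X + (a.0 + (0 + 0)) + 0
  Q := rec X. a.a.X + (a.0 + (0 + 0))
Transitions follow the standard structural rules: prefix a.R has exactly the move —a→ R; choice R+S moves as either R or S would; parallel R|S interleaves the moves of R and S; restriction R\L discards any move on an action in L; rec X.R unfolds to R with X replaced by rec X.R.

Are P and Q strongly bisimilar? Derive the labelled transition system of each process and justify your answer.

Reachable graph of P (3 states):
  p0 = rec X. a.a.X + (a.0 + (0 + 0)) + 0 | —a→ p1, —a→ p2
  p1 = 0 | stopped
  p2 = a.(rec X. a.a.X + (a.0 + (0 + 0)) + 0) | —a→ p0
Reachable graph of Q (3 states):
  q0 = rec X. a.a.X + (a.0 + (0 + 0)) | —a→ q1, —a→ q2
  q1 = 0 | stopped
  q2 = a.(rec X. a.a.X + (a.0 + (0 + 0))) | —a→ q0
Bisimilarity quotient blocks:
  B0 = {p0, q0}
  B1 = {p1, q1}
  B2 = {p2, q2}
p0 ∈ B0, q0 ∈ B0 → same block

YES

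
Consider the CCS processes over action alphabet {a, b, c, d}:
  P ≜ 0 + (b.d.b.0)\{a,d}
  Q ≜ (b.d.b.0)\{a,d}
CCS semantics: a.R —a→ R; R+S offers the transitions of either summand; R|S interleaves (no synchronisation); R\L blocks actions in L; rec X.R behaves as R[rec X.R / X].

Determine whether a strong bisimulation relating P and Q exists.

bisimilar

LTS(P): 2 reachable states
  p0 = 0 + (b.d.b.0)\{a,d} | ··b··> p1
  p1 = (d.b.0)\{a,d} | ·
LTS(Q): 2 reachable states
  q0 = (b.d.b.0)\{a,d} | ··b··> q1
  q1 = (d.b.0)\{a,d} | ·
Coarsest stable partition (strong bisimilarity classes):
  B0 = {p0, q0}
  B1 = {p1, q1}
p0 ∈ B0, q0 ∈ B0 → same block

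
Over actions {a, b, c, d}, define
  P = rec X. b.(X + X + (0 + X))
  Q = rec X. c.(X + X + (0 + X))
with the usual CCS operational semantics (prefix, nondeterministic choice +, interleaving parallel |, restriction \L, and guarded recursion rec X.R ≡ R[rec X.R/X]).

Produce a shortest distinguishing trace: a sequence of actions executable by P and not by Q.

b

LTS(P): 2 reachable states
  p0 = rec X. b.(X + X + (0 + X)) | ··b··> p1
  p1 = (rec X. b.(X + X + (0 + X))) + (rec X. b.(X + X + (0 + X))) + (0 + (rec X. b.(X + X + (0 + X)))) | ··b··> p1
LTS(Q): 2 reachable states
  q0 = rec X. c.(X + X + (0 + X)) | ··c··> q1
  q1 = (rec X. c.(X + X + (0 + X))) + (rec X. c.(X + X + (0 + X))) + (0 + (rec X. c.(X + X + (0 + X)))) | ··c··> q1
Executing b from P (initial set {p0}):
  [1] b ⇒ {p1}
  P completes σ.
Executing b from Q (initial set {q0}):
  [1] b ⇒ no successor for Q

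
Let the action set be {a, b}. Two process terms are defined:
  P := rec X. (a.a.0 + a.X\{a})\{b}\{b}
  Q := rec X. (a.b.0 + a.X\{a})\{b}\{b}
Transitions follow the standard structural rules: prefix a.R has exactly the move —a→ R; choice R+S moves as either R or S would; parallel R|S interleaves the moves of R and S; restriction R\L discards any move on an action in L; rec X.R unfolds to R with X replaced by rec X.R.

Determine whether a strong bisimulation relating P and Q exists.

P ≁ Q

Reachable graph of P (4 states):
  u0 = rec X. (a.a.0 + a.X\{a})\{b}\{b} :: -a-> u1, -a-> u2
  u1 = (a.0)\{b}\{b} :: -a-> u3
  u2 = (rec X. (a.a.0 + a.X\{a})\{b}\{b})\{a}\{b}\{b} :: ·
  u3 = 0\{b}\{b} :: ·
Reachable graph of Q (3 states):
  v0 = rec X. (a.b.0 + a.X\{a})\{b}\{b} :: -a-> v1, -a-> v2
  v1 = (b.0)\{b}\{b} :: ·
  v2 = (rec X. (a.b.0 + a.X\{a})\{b}\{b})\{a}\{b}\{b} :: ·
Partition-refinement fixed point:
  B0 = {u0}
  B1 = {u2, u3, v1, v2}
  B2 = {u1, v0}
u0 ∈ B0, v0 ∈ B2 → different blocks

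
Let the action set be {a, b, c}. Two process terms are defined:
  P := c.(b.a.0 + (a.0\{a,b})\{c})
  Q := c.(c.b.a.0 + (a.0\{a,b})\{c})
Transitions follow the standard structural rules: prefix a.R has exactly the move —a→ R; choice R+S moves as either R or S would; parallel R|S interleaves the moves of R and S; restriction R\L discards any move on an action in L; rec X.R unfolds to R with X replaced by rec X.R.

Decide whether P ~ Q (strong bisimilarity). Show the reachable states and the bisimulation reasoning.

not bisimilar

LTS(P): 5 reachable states
  s0 = c.(b.a.0 + (a.0\{a,b})\{c}) ⊢ =c=> s1
  s1 = b.a.0 + (a.0\{a,b})\{c} ⊢ =a=> s2, =b=> s3
  s2 = 0\{a,b}\{c} ⊢ ·
  s3 = a.0 ⊢ =a=> s4
  s4 = 0 ⊢ ·
LTS(Q): 6 reachable states
  t0 = c.(c.b.a.0 + (a.0\{a,b})\{c}) ⊢ =c=> t1
  t1 = c.b.a.0 + (a.0\{a,b})\{c} ⊢ =a=> t2, =c=> t3
  t2 = 0\{a,b}\{c} ⊢ ·
  t3 = b.a.0 ⊢ =b=> t4
  t4 = a.0 ⊢ =a=> t5
  t5 = 0 ⊢ ·
Bisimilarity quotient blocks:
  B0 = {s0}
  B1 = {s1}
  B2 = {s2, s4, t2, t5}
  B3 = {s3, t4}
  B4 = {t0}
  B5 = {t1}
  B6 = {t3}
s0 ∈ B0, t0 ∈ B4 → different blocks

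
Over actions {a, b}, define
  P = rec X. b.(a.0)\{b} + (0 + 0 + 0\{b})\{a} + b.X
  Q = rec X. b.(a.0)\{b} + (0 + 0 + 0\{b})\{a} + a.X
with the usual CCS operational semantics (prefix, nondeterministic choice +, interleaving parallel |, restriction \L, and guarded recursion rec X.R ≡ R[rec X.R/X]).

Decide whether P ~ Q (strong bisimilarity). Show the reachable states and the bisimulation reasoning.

Reachable graph of P (3 states):
  m0 = rec X. b.(a.0)\{b} + (0 + 0 + 0\{b})\{a} + b.X ⊢ --b--▸ m0, --b--▸ m1
  m1 = (a.0)\{b} ⊢ --a--▸ m2
  m2 = 0\{b} ⊢ ∅
Reachable graph of Q (3 states):
  n0 = rec X. b.(a.0)\{b} + (0 + 0 + 0\{b})\{a} + a.X ⊢ --a--▸ n0, --b--▸ n1
  n1 = (a.0)\{b} ⊢ --a--▸ n2
  n2 = 0\{b} ⊢ ∅
Partition-refinement fixed point:
  B0 = {m0}
  B1 = {m1, n1}
  B2 = {m2, n2}
  B3 = {n0}
m0 ∈ B0, n0 ∈ B3 → different blocks

P ≁ Q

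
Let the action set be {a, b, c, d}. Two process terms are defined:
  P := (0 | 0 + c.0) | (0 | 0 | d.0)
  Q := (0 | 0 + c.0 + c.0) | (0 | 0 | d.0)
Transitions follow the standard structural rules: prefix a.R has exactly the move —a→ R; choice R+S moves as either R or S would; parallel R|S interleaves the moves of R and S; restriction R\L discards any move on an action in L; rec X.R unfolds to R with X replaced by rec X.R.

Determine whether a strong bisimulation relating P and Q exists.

LTS(P): 4 reachable states
  p0 = (0 | 0 + c.0) | (0 | 0 | d.0) has moves =c=> p1, =d=> p2
  p1 = 0 | (0 | 0 | d.0) has moves =d=> p3
  p2 = (0 | 0 + c.0) | (0 | 0 | 0) has moves =c=> p3
  p3 = 0 | (0 | 0 | 0) has moves (no moves)
LTS(Q): 4 reachable states
  q0 = (0 | 0 + c.0 + c.0) | (0 | 0 | d.0) has moves =c=> q1, =d=> q2
  q1 = 0 | (0 | 0 | d.0) has moves =d=> q3
  q2 = (0 | 0 + c.0 + c.0) | (0 | 0 | 0) has moves =c=> q3
  q3 = 0 | (0 | 0 | 0) has moves (no moves)
Bisimilarity quotient blocks:
  B0 = {p0, q0}
  B1 = {p2, q2}
  B2 = {p3, q3}
  B3 = {p1, q1}
p0 ∈ B0, q0 ∈ B0 → same block

bisimilar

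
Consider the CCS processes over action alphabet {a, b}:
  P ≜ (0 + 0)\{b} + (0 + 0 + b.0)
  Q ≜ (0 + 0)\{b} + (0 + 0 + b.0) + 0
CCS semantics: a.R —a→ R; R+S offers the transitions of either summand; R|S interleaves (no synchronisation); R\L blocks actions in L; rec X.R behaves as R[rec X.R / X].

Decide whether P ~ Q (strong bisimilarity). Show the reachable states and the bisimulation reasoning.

YES

Reachable graph of P (2 states):
  u0 = (0 + 0)\{b} + (0 + 0 + b.0) ⊢ --b--▸ u1
  u1 = 0 ⊢ deadlocked
Reachable graph of Q (2 states):
  v0 = (0 + 0)\{b} + (0 + 0 + b.0) + 0 ⊢ --b--▸ v1
  v1 = 0 ⊢ deadlocked
Bisimilarity quotient blocks:
  B0 = {u0, v0}
  B1 = {u1, v1}
u0 ∈ B0, v0 ∈ B0 → same block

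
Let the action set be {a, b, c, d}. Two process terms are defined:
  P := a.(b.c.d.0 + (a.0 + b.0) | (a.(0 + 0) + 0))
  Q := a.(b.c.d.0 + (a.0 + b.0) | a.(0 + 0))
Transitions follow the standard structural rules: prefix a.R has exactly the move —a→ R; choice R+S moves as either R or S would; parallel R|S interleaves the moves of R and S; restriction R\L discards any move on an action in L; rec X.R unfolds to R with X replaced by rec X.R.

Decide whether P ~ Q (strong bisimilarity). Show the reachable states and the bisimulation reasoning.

P ~ Q

P's transition system — 8 states:
  m0 = a.(b.c.d.0 + (a.0 + b.0) | (a.(0 + 0) + 0)) :: -a-> m1
  m1 = b.c.d.0 + (a.0 + b.0) | (a.(0 + 0) + 0) :: -a-> m2, -a-> m3, -b-> m3, -b-> m4
  m2 = (a.0 + b.0) | (0 + 0) :: -a-> m5, -b-> m5
  m3 = 0 | (a.(0 + 0) + 0) :: -a-> m5
  m4 = c.d.0 :: -c-> m6
  m5 = 0 | (0 + 0) :: deadlocked
  m6 = d.0 :: -d-> m7
  m7 = 0 :: deadlocked
Q's transition system — 8 states:
  n0 = a.(b.c.d.0 + (a.0 + b.0) | a.(0 + 0)) :: -a-> n1
  n1 = b.c.d.0 + (a.0 + b.0) | a.(0 + 0) :: -a-> n2, -a-> n3, -b-> n3, -b-> n4
  n2 = (a.0 + b.0) | (0 + 0) :: -a-> n5, -b-> n5
  n3 = 0 | a.(0 + 0) :: -a-> n5
  n4 = c.d.0 :: -c-> n6
  n5 = 0 | (0 + 0) :: deadlocked
  n6 = d.0 :: -d-> n7
  n7 = 0 :: deadlocked
Coarsest stable partition (strong bisimilarity classes):
  B0 = {m0, n0}
  B1 = {m1, n1}
  B2 = {m3, n3}
  B3 = {m5, m7, n5, n7}
  B4 = {m2, n2}
  B5 = {m4, n4}
  B6 = {m6, n6}
m0 ∈ B0, n0 ∈ B0 → same block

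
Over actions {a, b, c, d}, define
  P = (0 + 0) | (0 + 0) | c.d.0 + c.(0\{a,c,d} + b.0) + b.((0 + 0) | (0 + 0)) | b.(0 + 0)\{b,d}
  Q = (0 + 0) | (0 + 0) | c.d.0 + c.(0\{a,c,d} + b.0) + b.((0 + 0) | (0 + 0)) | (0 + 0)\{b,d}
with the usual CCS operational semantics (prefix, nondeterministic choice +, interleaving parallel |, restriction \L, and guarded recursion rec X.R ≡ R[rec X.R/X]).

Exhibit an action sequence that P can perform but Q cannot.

bb

Reachable graph of P (8 states):
  s0 = (0 + 0) | (0 + 0) | c.d.0 + c.(0\{a,c,d} + b.0) + b.((0 + 0) | (0 + 0)) | b.(0 + 0)\{b,d} | -b-> s1, -b-> s2, -c-> s3, -c-> s4
  s1 = (0 + 0) | (0 + 0) | b.(0 + 0)\{b,d} | -b-> s5
  s2 = b.((0 + 0) | (0 + 0)) | (0 + 0)\{b,d} | -b-> s5
  s3 = (0 + 0) | (0 + 0) | d.0 | -d-> s6
  s4 = 0\{a,c,d} + b.0 | -b-> s7
  s5 = (0 + 0) | (0 + 0) | (0 + 0)\{b,d} | ·
  s6 = (0 + 0) | (0 + 0) | 0 | ·
  s7 = 0 | ·
Reachable graph of Q (6 states):
  t0 = (0 + 0) | (0 + 0) | c.d.0 + c.(0\{a,c,d} + b.0) + b.((0 + 0) | (0 + 0)) | (0 + 0)\{b,d} | -b-> t1, -c-> t2, -c-> t3
  t1 = (0 + 0) | (0 + 0) | (0 + 0)\{b,d} | ·
  t2 = (0 + 0) | (0 + 0) | d.0 | -d-> t4
  t3 = 0\{a,c,d} + b.0 | -b-> t5
  t4 = (0 + 0) | (0 + 0) | 0 | ·
  t5 = 0 | ·
Run σ = ⟨bb⟩ on P: start {s0}
  after b @ step 1: {s1, s2}
  after b @ step 2: {s5}
  P completes σ.
Run σ = ⟨bb⟩ on Q: start {t0}
  after b @ step 1: {t1}
  after b @ step 2: no successor for Q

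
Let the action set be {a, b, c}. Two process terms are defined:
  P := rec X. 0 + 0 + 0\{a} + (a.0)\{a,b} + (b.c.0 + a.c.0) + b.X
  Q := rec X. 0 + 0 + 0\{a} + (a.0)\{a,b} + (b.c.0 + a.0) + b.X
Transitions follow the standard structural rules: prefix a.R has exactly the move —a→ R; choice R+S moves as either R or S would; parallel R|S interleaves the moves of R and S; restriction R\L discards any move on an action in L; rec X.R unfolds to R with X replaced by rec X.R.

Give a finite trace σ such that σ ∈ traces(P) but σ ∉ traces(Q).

LTS(P): 3 reachable states
  m0 = rec X. 0 + 0 + 0\{a} + (a.0)\{a,b} + (b.c.0 + a.c.0) + b.X has moves ··a··> m1, ··b··> m0, ··b··> m1
  m1 = c.0 has moves ··c··> m2
  m2 = 0 has moves ∅
LTS(Q): 3 reachable states
  n0 = rec X. 0 + 0 + 0\{a} + (a.0)\{a,b} + (b.c.0 + a.0) + b.X has moves ··a··> n1, ··b··> n0, ··b··> n2
  n1 = 0 has moves ∅
  n2 = c.0 has moves ··c··> n1
Run σ = ⟨ac⟩ on P: start {m0}
  [1] a ⇒ {m1}
  [2] c ⇒ {m2}
  — P admits the full trace.
Run σ = ⟨ac⟩ on Q: start {n0}
  [1] a ⇒ {n1}
  [2] c ⇒ ∅ (Q stuck)

ac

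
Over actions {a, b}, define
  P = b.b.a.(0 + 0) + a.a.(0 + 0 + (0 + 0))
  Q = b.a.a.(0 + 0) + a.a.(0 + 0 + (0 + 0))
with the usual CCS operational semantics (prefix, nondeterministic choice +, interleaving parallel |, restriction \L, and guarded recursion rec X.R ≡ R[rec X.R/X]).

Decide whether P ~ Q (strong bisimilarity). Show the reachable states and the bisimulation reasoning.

P ≁ Q

Reachable graph of P (6 states):
  m0 = b.b.a.(0 + 0) + a.a.(0 + 0 + (0 + 0)) :: ··a··> m1, ··b··> m2
  m1 = a.(0 + 0 + (0 + 0)) :: ··a··> m3
  m2 = b.a.(0 + 0) :: ··b··> m4
  m3 = 0 + 0 + (0 + 0) :: ·
  m4 = a.(0 + 0) :: ··a··> m5
  m5 = 0 + 0 :: ·
Reachable graph of Q (6 states):
  n0 = b.a.a.(0 + 0) + a.a.(0 + 0 + (0 + 0)) :: ··a··> n1, ··b··> n2
  n1 = a.(0 + 0 + (0 + 0)) :: ··a··> n3
  n2 = a.a.(0 + 0) :: ··a··> n4
  n3 = 0 + 0 + (0 + 0) :: ·
  n4 = a.(0 + 0) :: ··a··> n5
  n5 = 0 + 0 :: ·
Partition-refinement fixed point:
  B0 = {m0}
  B1 = {m1, m4, n1, n4}
  B2 = {m3, m5, n3, n5}
  B3 = {m2}
  B4 = {n0}
  B5 = {n2}
m0 ∈ B0, n0 ∈ B4 → different blocks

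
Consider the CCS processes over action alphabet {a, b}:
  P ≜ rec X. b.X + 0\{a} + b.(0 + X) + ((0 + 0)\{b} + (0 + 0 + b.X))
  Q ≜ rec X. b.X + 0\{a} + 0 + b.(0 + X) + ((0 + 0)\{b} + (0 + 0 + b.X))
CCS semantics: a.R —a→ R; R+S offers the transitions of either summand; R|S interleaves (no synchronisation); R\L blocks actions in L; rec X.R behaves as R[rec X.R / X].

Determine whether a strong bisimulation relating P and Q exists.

YES

P's transition system — 2 states:
  s0 = rec X. b.X + 0\{a} + b.(0 + X) + ((0 + 0)\{b} + (0 + 0 + b.X)) | —b→ s0, —b→ s1
  s1 = 0 + (rec X. b.X + 0\{a} + b.(0 + X) + ((0 + 0)\{b} + (0 + 0 + b.X))) | —b→ s0, —b→ s1
Q's transition system — 2 states:
  t0 = rec X. b.X + 0\{a} + 0 + b.(0 + X) + ((0 + 0)\{b} + (0 + 0 + b.X)) | —b→ t0, —b→ t1
  t1 = 0 + (rec X. b.X + 0\{a} + 0 + b.(0 + X) + ((0 + 0)\{b} + (0 + 0 + b.X))) | —b→ t0, —b→ t1
Coarsest stable partition (strong bisimilarity classes):
  B0 = {s0, s1, t0, t1}
s0 ∈ B0, t0 ∈ B0 → same block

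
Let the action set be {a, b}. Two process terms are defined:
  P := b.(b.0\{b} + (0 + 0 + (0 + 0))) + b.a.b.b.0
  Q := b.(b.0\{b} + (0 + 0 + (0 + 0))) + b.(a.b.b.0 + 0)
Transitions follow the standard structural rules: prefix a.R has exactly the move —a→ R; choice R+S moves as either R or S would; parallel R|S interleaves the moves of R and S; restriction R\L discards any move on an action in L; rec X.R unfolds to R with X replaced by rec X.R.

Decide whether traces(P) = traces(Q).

Reachable graph of P (7 states):
  p0 = b.(b.0\{b} + (0 + 0 + (0 + 0))) + b.a.b.b.0 | —b→ p1, —b→ p2
  p1 = a.b.b.0 | —a→ p3
  p2 = b.0\{b} + (0 + 0 + (0 + 0)) | —b→ p4
  p3 = b.b.0 | —b→ p5
  p4 = 0\{b} | ·
  p5 = b.0 | —b→ p6
  p6 = 0 | ·
Reachable graph of Q (7 states):
  q0 = b.(b.0\{b} + (0 + 0 + (0 + 0))) + b.(a.b.b.0 + 0) | —b→ q1, —b→ q2
  q1 = a.b.b.0 + 0 | —a→ q3
  q2 = b.0\{b} + (0 + 0 + (0 + 0)) | —b→ q4
  q3 = b.b.0 | —b→ q5
  q4 = 0\{b} | ·
  q5 = b.0 | —b→ q6
  q6 = 0 | ·
Bisimilarity quotient blocks:
  B0 = {p0, q0}
  B1 = {p1, q1}
  B2 = {p3, q3}
  B3 = {p2, p5, q2, q5}
  B4 = {p4, p6, q4, q6}
p0 ∈ B0, q0 ∈ B0 → same block
Bisimilar ⇒ trace-equivalent.

trace-equivalent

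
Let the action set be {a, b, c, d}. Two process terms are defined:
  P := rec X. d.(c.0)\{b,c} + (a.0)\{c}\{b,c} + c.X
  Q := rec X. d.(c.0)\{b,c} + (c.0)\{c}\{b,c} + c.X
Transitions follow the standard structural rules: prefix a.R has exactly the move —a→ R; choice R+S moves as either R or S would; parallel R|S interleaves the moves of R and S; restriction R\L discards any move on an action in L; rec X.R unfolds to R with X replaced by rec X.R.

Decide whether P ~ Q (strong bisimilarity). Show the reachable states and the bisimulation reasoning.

LTS(P): 3 reachable states
  s0 = rec X. d.(c.0)\{b,c} + (a.0)\{c}\{b,c} + c.X :: -a-> s1, -c-> s0, -d-> s2
  s1 = 0\{c}\{b,c} :: stopped
  s2 = (c.0)\{b,c} :: stopped
LTS(Q): 2 reachable states
  t0 = rec X. d.(c.0)\{b,c} + (c.0)\{c}\{b,c} + c.X :: -c-> t0, -d-> t1
  t1 = (c.0)\{b,c} :: stopped
Coarsest stable partition (strong bisimilarity classes):
  B0 = {s0}
  B1 = {s1, s2, t1}
  B2 = {t0}
s0 ∈ B0, t0 ∈ B2 → different blocks

P ≁ Q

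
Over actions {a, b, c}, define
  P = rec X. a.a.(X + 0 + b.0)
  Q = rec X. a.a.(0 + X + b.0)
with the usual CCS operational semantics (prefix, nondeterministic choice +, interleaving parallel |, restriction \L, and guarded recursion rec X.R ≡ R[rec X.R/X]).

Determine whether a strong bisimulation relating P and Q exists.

bisimilar

P's transition system — 4 states:
  u0 = rec X. a.a.(X + 0 + b.0) has moves -a-> u1
  u1 = a.((rec X. a.a.(X + 0 + b.0)) + 0 + b.0) has moves -a-> u2
  u2 = (rec X. a.a.(X + 0 + b.0)) + 0 + b.0 has moves -a-> u1, -b-> u3
  u3 = 0 has moves ·
Q's transition system — 4 states:
  v0 = rec X. a.a.(0 + X + b.0) has moves -a-> v1
  v1 = a.(0 + (rec X. a.a.(0 + X + b.0)) + b.0) has moves -a-> v2
  v2 = 0 + (rec X. a.a.(0 + X + b.0)) + b.0 has moves -a-> v1, -b-> v3
  v3 = 0 has moves ·
Bisimilarity quotient blocks:
  B0 = {u0, v0}
  B1 = {u1, v1}
  B2 = {u2, v2}
  B3 = {u3, v3}
u0 ∈ B0, v0 ∈ B0 → same block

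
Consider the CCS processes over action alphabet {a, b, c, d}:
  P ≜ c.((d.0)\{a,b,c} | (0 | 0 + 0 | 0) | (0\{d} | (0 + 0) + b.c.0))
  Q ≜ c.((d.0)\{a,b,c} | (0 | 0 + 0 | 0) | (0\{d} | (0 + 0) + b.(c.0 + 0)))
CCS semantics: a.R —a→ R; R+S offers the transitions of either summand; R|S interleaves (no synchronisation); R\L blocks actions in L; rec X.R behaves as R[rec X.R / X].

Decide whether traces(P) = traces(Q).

Reachable graph of P (7 states):
  m0 = c.((d.0)\{a,b,c} | (0 | 0 + 0 | 0) | (0\{d} | (0 + 0) + b.c.0)) | ··c··> m1
  m1 = (d.0)\{a,b,c} | (0 | 0 + 0 | 0) | (0\{d} | (0 + 0) + b.c.0) | ··b··> m2, ··d··> m3
  m2 = (d.0)\{a,b,c} | (0 | 0 + 0 | 0) | c.0 | ··c··> m4, ··d··> m5
  m3 = 0\{a,b,c} | (0 | 0 + 0 | 0) | (0\{d} | (0 + 0) + b.c.0) | ··b··> m5
  m4 = (d.0)\{a,b,c} | (0 | 0 + 0 | 0) | 0 | ··d··> m6
  m5 = 0\{a,b,c} | (0 | 0 + 0 | 0) | c.0 | ··c··> m6
  m6 = 0\{a,b,c} | (0 | 0 + 0 | 0) | 0 | deadlocked
Reachable graph of Q (7 states):
  n0 = c.((d.0)\{a,b,c} | (0 | 0 + 0 | 0) | (0\{d} | (0 + 0) + b.(c.0 + 0))) | ··c··> n1
  n1 = (d.0)\{a,b,c} | (0 | 0 + 0 | 0) | (0\{d} | (0 + 0) + b.(c.0 + 0)) | ··b··> n2, ··d··> n3
  n2 = (d.0)\{a,b,c} | (0 | 0 + 0 | 0) | (c.0 + 0) | ··c··> n4, ··d··> n5
  n3 = 0\{a,b,c} | (0 | 0 + 0 | 0) | (0\{d} | (0 + 0) + b.(c.0 + 0)) | ··b··> n5
  n4 = (d.0)\{a,b,c} | (0 | 0 + 0 | 0) | 0 | ··d··> n6
  n5 = 0\{a,b,c} | (0 | 0 + 0 | 0) | (c.0 + 0) | ··c··> n6
  n6 = 0\{a,b,c} | (0 | 0 + 0 | 0) | 0 | deadlocked
Bisimilarity quotient blocks:
  B0 = {m0, n0}
  B1 = {m1, n1}
  B2 = {m2, n2}
  B3 = {m5, n5}
  B4 = {m6, n6}
  B5 = {m4, n4}
  B6 = {m3, n3}
m0 ∈ B0, n0 ∈ B0 → same block
Bisimilar ⇒ trace-equivalent.

YES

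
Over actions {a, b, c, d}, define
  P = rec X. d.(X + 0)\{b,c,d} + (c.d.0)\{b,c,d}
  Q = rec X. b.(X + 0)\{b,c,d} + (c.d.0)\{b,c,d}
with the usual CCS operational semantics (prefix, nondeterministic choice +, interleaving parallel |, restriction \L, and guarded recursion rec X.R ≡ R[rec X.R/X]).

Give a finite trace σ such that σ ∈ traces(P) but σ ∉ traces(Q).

Reachable graph of P (2 states):
  p0 = rec X. d.(X + 0)\{b,c,d} + (c.d.0)\{b,c,d} → -d-> p1
  p1 = ((rec X. d.(X + 0)\{b,c,d} + (c.d.0)\{b,c,d}) + 0)\{b,c,d} → ∅
Reachable graph of Q (2 states):
  q0 = rec X. b.(X + 0)\{b,c,d} + (c.d.0)\{b,c,d} → -b-> q1
  q1 = ((rec X. b.(X + 0)\{b,c,d} + (c.d.0)\{b,c,d}) + 0)\{b,c,d} → ∅
Trace ⟨d⟩ through P, begin at {p0}:
  step 1 (d): {p1}
  ✓ P
Trace ⟨d⟩ through Q, begin at {q0}:
  step 1 (d): ∅  — Q cannot continue

d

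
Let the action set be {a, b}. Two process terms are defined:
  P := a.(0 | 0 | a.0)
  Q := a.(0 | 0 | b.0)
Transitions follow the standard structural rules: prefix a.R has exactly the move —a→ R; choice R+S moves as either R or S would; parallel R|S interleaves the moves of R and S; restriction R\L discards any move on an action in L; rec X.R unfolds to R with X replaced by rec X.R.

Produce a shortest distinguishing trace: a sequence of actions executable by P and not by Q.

LTS(P): 3 reachable states
  p0 = a.(0 | 0 | a.0) → ··a··> p1
  p1 = 0 | 0 | a.0 → ··a··> p2
  p2 = 0 | 0 | 0 → deadlocked
LTS(Q): 3 reachable states
  q0 = a.(0 | 0 | b.0) → ··a··> q1
  q1 = 0 | 0 | b.0 → ··b··> q2
  q2 = 0 | 0 | 0 → deadlocked
Executing aa from P (initial set {p0}):
  [1] a ⇒ {p1}
  [2] a ⇒ {p2}
  ✓ P
Executing aa from Q (initial set {q0}):
  [1] a ⇒ {q1}
  [2] a ⇒ ∅ (Q stuck)

aa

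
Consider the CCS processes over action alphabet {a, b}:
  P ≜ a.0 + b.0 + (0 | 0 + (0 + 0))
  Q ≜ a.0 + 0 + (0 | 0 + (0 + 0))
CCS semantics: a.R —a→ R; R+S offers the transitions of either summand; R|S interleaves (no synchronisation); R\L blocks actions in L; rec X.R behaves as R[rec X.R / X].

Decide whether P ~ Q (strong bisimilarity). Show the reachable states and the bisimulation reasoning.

P ≁ Q

P's transition system — 2 states:
  s0 = a.0 + b.0 + (0 | 0 + (0 + 0)) :: --a--▸ s1, --b--▸ s1
  s1 = 0 :: ·
Q's transition system — 2 states:
  t0 = a.0 + 0 + (0 | 0 + (0 + 0)) :: --a--▸ t1
  t1 = 0 :: ·
Coarsest stable partition (strong bisimilarity classes):
  B0 = {s0}
  B1 = {s1, t1}
  B2 = {t0}
s0 ∈ B0, t0 ∈ B2 → different blocks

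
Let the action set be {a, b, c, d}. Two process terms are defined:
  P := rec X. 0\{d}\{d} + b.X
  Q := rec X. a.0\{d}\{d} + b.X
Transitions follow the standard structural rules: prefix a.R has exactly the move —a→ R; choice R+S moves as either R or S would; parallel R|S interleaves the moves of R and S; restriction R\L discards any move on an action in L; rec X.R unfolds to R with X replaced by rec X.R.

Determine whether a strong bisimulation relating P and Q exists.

NO

LTS(P): 1 reachable states
  u0 = rec X. 0\{d}\{d} + b.X has moves —b→ u0
LTS(Q): 2 reachable states
  v0 = rec X. a.0\{d}\{d} + b.X has moves —a→ v1, —b→ v0
  v1 = 0\{d}\{d} has moves ∅
Bisimilarity quotient blocks:
  B0 = {u0}
  B1 = {v0}
  B2 = {v1}
u0 ∈ B0, v0 ∈ B1 → different blocks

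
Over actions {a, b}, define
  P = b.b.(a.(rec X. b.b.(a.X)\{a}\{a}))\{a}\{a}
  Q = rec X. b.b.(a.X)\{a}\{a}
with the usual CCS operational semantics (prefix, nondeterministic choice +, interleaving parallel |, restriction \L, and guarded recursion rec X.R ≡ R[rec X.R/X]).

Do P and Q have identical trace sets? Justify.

YES

LTS(P): 3 reachable states
  m0 = b.b.(a.(rec X. b.b.(a.X)\{a}\{a}))\{a}\{a} ⊢ --b--▸ m1
  m1 = b.(a.(rec X. b.b.(a.X)\{a}\{a}))\{a}\{a} ⊢ --b--▸ m2
  m2 = (a.(rec X. b.b.(a.X)\{a}\{a}))\{a}\{a} ⊢ stopped
LTS(Q): 3 reachable states
  n0 = rec X. b.b.(a.X)\{a}\{a} ⊢ --b--▸ n1
  n1 = b.(a.(rec X. b.b.(a.X)\{a}\{a}))\{a}\{a} ⊢ --b--▸ n2
  n2 = (a.(rec X. b.b.(a.X)\{a}\{a}))\{a}\{a} ⊢ stopped
Bisimilarity quotient blocks:
  B0 = {m0, n0}
  B1 = {m1, n1}
  B2 = {m2, n2}
m0 ∈ B0, n0 ∈ B0 → same block
Bisimilar ⇒ trace-equivalent.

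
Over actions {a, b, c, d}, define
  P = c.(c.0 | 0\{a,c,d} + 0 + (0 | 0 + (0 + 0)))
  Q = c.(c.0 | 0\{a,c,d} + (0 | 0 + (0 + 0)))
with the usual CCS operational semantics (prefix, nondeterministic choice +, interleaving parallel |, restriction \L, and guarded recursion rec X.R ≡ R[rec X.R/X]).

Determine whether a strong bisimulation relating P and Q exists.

LTS(P): 3 reachable states
  m0 = c.(c.0 | 0\{a,c,d} + 0 + (0 | 0 + (0 + 0))) → -c-> m1
  m1 = c.0 | 0\{a,c,d} + 0 + (0 | 0 + (0 + 0)) → -c-> m2
  m2 = 0 | 0\{a,c,d} → deadlocked
LTS(Q): 3 reachable states
  n0 = c.(c.0 | 0\{a,c,d} + (0 | 0 + (0 + 0))) → -c-> n1
  n1 = c.0 | 0\{a,c,d} + (0 | 0 + (0 + 0)) → -c-> n2
  n2 = 0 | 0\{a,c,d} → deadlocked
Bisimilarity quotient blocks:
  B0 = {m0, n0}
  B1 = {m1, n1}
  B2 = {m2, n2}
m0 ∈ B0, n0 ∈ B0 → same block

YES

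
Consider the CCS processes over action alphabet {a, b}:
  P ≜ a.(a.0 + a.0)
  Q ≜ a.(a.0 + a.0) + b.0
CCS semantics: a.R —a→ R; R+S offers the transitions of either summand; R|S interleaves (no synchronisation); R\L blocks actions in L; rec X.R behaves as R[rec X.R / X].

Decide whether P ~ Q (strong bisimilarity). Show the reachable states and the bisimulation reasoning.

LTS(P): 3 reachable states
  m0 = a.(a.0 + a.0) → =a=> m1
  m1 = a.0 + a.0 → =a=> m2
  m2 = 0 → ∅
LTS(Q): 3 reachable states
  n0 = a.(a.0 + a.0) + b.0 → =a=> n1, =b=> n2
  n1 = a.0 + a.0 → =a=> n2
  n2 = 0 → ∅
Bisimilarity quotient blocks:
  B0 = {m0}
  B1 = {m1, n1}
  B2 = {m2, n2}
  B3 = {n0}
m0 ∈ B0, n0 ∈ B3 → different blocks

NO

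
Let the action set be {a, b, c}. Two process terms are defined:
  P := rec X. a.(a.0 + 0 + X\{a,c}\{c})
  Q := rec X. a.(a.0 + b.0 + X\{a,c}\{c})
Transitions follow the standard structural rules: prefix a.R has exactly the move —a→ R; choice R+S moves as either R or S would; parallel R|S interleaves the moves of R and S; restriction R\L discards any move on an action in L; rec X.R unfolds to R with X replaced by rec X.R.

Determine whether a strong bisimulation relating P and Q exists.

P's transition system — 3 states:
  u0 = rec X. a.(a.0 + 0 + X\{a,c}\{c}) ⊢ --a--▸ u1
  u1 = a.0 + 0 + (rec X. a.(a.0 + 0 + X\{a,c}\{c}))\{a,c}\{c} ⊢ --a--▸ u2
  u2 = 0 ⊢ ∅
Q's transition system — 3 states:
  v0 = rec X. a.(a.0 + b.0 + X\{a,c}\{c}) ⊢ --a--▸ v1
  v1 = a.0 + b.0 + (rec X. a.(a.0 + b.0 + X\{a,c}\{c}))\{a,c}\{c} ⊢ --a--▸ v2, --b--▸ v2
  v2 = 0 ⊢ ∅
Coarsest stable partition (strong bisimilarity classes):
  B0 = {u0}
  B1 = {u1}
  B2 = {u2, v2}
  B3 = {v0}
  B4 = {v1}
u0 ∈ B0, v0 ∈ B3 → different blocks

P ≁ Q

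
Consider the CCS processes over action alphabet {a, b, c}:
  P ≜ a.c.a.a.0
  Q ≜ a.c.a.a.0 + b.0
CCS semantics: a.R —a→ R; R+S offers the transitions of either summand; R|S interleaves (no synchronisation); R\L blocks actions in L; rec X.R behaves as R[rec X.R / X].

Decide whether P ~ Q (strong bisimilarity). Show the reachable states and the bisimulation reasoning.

P ≁ Q

P's transition system — 5 states:
  m0 = a.c.a.a.0 ⊢ -a-> m1
  m1 = c.a.a.0 ⊢ -c-> m2
  m2 = a.a.0 ⊢ -a-> m3
  m3 = a.0 ⊢ -a-> m4
  m4 = 0 ⊢ deadlocked
Q's transition system — 5 states:
  n0 = a.c.a.a.0 + b.0 ⊢ -a-> n1, -b-> n2
  n1 = c.a.a.0 ⊢ -c-> n3
  n2 = 0 ⊢ deadlocked
  n3 = a.a.0 ⊢ -a-> n4
  n4 = a.0 ⊢ -a-> n2
Bisimilarity quotient blocks:
  B0 = {m0}
  B1 = {m1, n1}
  B2 = {m2, n3}
  B3 = {m3, n4}
  B4 = {m4, n2}
  B5 = {n0}
m0 ∈ B0, n0 ∈ B5 → different blocks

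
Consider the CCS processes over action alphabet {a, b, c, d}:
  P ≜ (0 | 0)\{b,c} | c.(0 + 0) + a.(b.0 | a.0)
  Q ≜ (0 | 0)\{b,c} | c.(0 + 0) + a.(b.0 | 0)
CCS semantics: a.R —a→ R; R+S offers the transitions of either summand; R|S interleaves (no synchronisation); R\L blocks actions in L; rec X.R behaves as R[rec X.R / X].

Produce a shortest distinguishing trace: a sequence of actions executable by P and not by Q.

aa

P's transition system — 6 states:
  m0 = (0 | 0)\{b,c} | c.(0 + 0) + a.(b.0 | a.0) :: —a→ m1, —c→ m2
  m1 = b.0 | a.0 :: —a→ m3, —b→ m4
  m2 = (0 | 0)\{b,c} | (0 + 0) :: (no moves)
  m3 = b.0 | 0 :: —b→ m5
  m4 = 0 | a.0 :: —a→ m5
  m5 = 0 | 0 :: (no moves)
Q's transition system — 4 states:
  n0 = (0 | 0)\{b,c} | c.(0 + 0) + a.(b.0 | 0) :: —a→ n1, —c→ n2
  n1 = b.0 | 0 :: —b→ n3
  n2 = (0 | 0)\{b,c} | (0 + 0) :: (no moves)
  n3 = 0 | 0 :: (no moves)
Trace ⟨aa⟩ through P, begin at {m0}:
  [1] a ⇒ {m1}
  [2] a ⇒ {m3}
  — P admits the full trace.
Trace ⟨aa⟩ through Q, begin at {n0}:
  [1] a ⇒ {n1}
  [2] a ⇒ no successor for Q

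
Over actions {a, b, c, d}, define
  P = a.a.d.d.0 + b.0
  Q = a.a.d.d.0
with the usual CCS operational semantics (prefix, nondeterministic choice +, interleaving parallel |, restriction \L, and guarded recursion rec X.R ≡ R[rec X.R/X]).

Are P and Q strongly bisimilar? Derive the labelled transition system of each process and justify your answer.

P ≁ Q

P's transition system — 5 states:
  u0 = a.a.d.d.0 + b.0 | ··a··> u1, ··b··> u2
  u1 = a.d.d.0 | ··a··> u3
  u2 = 0 | (no moves)
  u3 = d.d.0 | ··d··> u4
  u4 = d.0 | ··d··> u2
Q's transition system — 5 states:
  v0 = a.a.d.d.0 | ··a··> v1
  v1 = a.d.d.0 | ··a··> v2
  v2 = d.d.0 | ··d··> v3
  v3 = d.0 | ··d··> v4
  v4 = 0 | (no moves)
Partition-refinement fixed point:
  B0 = {u0}
  B1 = {u2, v4}
  B2 = {u1, v1}
  B3 = {u3, v2}
  B4 = {u4, v3}
  B5 = {v0}
u0 ∈ B0, v0 ∈ B5 → different blocks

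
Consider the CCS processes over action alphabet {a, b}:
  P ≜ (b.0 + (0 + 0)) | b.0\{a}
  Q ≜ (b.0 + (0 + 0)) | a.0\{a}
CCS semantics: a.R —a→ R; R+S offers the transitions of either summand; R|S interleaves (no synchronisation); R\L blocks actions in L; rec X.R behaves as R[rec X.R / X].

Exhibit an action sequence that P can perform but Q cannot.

Reachable graph of P (4 states):
  p0 = (b.0 + (0 + 0)) | b.0\{a} → --b--▸ p1, --b--▸ p2
  p1 = (b.0 + (0 + 0)) | 0\{a} → --b--▸ p3
  p2 = 0 | b.0\{a} → --b--▸ p3
  p3 = 0 | 0\{a} → (no moves)
Reachable graph of Q (4 states):
  q0 = (b.0 + (0 + 0)) | a.0\{a} → --a--▸ q1, --b--▸ q2
  q1 = (b.0 + (0 + 0)) | 0\{a} → --b--▸ q3
  q2 = 0 | a.0\{a} → --a--▸ q3
  q3 = 0 | 0\{a} → (no moves)
Trace ⟨bb⟩ through P, begin at {p0}:
  step 1 (b): {p1, p2}
  step 2 (b): {p3}
  ✓ P
Trace ⟨bb⟩ through Q, begin at {q0}:
  step 1 (b): {q2}
  step 2 (b): ∅ (Q stuck)

bb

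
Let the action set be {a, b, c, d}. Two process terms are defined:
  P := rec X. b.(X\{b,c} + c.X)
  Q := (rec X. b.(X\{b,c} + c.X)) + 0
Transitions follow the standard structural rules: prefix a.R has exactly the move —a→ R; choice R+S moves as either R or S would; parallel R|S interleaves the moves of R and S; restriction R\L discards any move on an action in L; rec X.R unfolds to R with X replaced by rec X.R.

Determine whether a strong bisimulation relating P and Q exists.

LTS(P): 2 reachable states
  u0 = rec X. b.(X\{b,c} + c.X) → =b=> u1
  u1 = (rec X. b.(X\{b,c} + c.X))\{b,c} + c.(rec X. b.(X\{b,c} + c.X)) → =c=> u0
LTS(Q): 3 reachable states
  v0 = (rec X. b.(X\{b,c} + c.X)) + 0 → =b=> v1
  v1 = (rec X. b.(X\{b,c} + c.X))\{b,c} + c.(rec X. b.(X\{b,c} + c.X)) → =c=> v2
  v2 = rec X. b.(X\{b,c} + c.X) → =b=> v1
Bisimilarity quotient blocks:
  B0 = {u0, v0, v2}
  B1 = {u1, v1}
u0 ∈ B0, v0 ∈ B0 → same block

P ~ Q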